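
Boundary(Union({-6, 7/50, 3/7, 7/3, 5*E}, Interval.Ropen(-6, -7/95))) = {-6, -7/95, 7/50, 3/7, 7/3, 5*E}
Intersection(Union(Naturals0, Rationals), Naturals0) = Naturals0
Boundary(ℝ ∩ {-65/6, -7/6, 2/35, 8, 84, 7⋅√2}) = {-65/6, -7/6, 2/35, 8, 84, 7⋅√2}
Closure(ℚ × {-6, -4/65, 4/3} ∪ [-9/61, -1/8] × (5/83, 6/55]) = ([-9/61, -1/8] × [5/83, 6/55]) ∪ ((ℚ ∪ (-∞, ∞)) × {-6, -4/65, 4/3})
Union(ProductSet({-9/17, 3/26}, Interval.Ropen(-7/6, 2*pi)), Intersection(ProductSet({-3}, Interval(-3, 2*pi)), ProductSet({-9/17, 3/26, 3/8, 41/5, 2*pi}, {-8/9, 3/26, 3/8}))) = ProductSet({-9/17, 3/26}, Interval.Ropen(-7/6, 2*pi))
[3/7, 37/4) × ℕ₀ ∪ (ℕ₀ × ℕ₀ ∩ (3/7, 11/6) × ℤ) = [3/7, 37/4) × ℕ₀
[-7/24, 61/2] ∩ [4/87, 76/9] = [4/87, 76/9]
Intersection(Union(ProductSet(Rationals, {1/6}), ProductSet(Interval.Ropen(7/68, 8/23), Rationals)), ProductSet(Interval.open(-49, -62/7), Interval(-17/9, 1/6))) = ProductSet(Intersection(Interval.open(-49, -62/7), Rationals), {1/6})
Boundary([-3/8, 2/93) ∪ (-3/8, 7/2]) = {-3/8, 7/2}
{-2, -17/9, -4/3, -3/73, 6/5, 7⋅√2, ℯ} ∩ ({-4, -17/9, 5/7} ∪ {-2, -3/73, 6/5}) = {-2, -17/9, -3/73, 6/5}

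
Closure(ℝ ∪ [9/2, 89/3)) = (-∞, ∞)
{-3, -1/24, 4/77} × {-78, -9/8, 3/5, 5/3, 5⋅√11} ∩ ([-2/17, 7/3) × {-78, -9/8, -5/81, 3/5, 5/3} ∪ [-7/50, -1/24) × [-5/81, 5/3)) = {-1/24, 4/77} × {-78, -9/8, 3/5, 5/3}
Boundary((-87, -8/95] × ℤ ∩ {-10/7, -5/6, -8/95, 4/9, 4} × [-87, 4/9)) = {-10/7, -5/6, -8/95} × {-87, -86, …, 0}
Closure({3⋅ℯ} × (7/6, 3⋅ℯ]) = {3⋅ℯ} × [7/6, 3⋅ℯ]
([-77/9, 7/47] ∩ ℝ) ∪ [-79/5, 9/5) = [-79/5, 9/5)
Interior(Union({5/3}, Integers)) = EmptySet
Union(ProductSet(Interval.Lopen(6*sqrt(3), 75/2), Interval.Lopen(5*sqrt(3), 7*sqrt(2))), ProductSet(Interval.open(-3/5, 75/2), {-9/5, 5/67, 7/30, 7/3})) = Union(ProductSet(Interval.open(-3/5, 75/2), {-9/5, 5/67, 7/30, 7/3}), ProductSet(Interval.Lopen(6*sqrt(3), 75/2), Interval.Lopen(5*sqrt(3), 7*sqrt(2))))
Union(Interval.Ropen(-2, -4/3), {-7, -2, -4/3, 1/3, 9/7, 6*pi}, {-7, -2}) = Union({-7, 1/3, 9/7, 6*pi}, Interval(-2, -4/3))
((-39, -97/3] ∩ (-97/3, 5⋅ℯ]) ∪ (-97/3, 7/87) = (-97/3, 7/87)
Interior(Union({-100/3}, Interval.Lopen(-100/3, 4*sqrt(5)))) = Interval.open(-100/3, 4*sqrt(5))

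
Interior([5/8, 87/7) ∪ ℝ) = (-∞, ∞)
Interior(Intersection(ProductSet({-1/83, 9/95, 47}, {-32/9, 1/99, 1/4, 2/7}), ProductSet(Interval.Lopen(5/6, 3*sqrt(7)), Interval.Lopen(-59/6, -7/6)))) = EmptySet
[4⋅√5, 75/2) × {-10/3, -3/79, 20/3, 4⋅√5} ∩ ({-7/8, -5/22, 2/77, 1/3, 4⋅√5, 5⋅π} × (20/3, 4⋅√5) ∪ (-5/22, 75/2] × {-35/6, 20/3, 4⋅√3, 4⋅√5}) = [4⋅√5, 75/2) × {20/3, 4⋅√5}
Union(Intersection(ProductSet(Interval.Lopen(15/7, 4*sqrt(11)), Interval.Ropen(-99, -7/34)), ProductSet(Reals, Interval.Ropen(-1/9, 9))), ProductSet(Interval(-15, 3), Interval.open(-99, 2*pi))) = ProductSet(Interval(-15, 3), Interval.open(-99, 2*pi))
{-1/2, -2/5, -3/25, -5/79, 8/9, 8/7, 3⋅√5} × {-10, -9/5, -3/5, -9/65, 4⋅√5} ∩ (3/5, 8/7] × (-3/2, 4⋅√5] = {8/9, 8/7} × {-3/5, -9/65, 4⋅√5}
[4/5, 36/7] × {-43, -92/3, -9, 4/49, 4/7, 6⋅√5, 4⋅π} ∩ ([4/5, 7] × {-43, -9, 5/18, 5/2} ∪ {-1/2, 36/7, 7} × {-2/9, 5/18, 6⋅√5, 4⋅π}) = ([4/5, 36/7] × {-43, -9}) ∪ ({36/7} × {6⋅√5, 4⋅π})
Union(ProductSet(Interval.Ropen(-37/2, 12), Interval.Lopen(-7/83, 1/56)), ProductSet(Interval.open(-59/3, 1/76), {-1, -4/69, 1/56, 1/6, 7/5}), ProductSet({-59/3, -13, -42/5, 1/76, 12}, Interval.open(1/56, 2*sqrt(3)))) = Union(ProductSet({-59/3, -13, -42/5, 1/76, 12}, Interval.open(1/56, 2*sqrt(3))), ProductSet(Interval.open(-59/3, 1/76), {-1, -4/69, 1/56, 1/6, 7/5}), ProductSet(Interval.Ropen(-37/2, 12), Interval.Lopen(-7/83, 1/56)))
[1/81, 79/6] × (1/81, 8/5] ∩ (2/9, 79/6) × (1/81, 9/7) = (2/9, 79/6) × (1/81, 9/7)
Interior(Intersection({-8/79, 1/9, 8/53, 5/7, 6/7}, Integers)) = EmptySet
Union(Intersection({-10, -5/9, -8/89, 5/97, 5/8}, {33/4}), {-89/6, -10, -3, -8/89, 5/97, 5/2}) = {-89/6, -10, -3, -8/89, 5/97, 5/2}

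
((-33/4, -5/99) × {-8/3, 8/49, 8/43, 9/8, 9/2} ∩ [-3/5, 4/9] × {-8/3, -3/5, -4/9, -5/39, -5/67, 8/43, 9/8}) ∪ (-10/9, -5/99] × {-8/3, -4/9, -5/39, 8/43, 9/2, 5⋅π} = ([-3/5, -5/99) × {-8/3, 8/43, 9/8}) ∪ ((-10/9, -5/99] × {-8/3, -4/9, -5/39, 8/43, 9/2, 5⋅π})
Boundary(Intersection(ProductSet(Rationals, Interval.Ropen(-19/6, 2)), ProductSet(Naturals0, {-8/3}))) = ProductSet(Naturals0, {-8/3})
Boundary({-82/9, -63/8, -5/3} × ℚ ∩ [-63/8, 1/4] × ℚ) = {-63/8, -5/3} × ℝ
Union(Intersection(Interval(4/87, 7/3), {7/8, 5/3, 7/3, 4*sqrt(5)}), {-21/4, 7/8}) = {-21/4, 7/8, 5/3, 7/3}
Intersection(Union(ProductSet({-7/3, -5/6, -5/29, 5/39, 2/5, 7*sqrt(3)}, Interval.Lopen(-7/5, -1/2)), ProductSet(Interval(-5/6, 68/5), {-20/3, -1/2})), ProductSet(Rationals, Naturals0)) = EmptySet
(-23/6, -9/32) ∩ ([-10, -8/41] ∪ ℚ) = (-23/6, -9/32) ∪ (ℚ ∩ (-23/6, -9/32))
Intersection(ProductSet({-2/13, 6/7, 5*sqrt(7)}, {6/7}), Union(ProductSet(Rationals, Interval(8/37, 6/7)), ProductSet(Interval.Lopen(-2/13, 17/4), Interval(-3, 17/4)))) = ProductSet({-2/13, 6/7}, {6/7})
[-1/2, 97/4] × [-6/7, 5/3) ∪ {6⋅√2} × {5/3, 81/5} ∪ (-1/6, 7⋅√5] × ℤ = ({6⋅√2} × {5/3, 81/5}) ∪ ([-1/2, 97/4] × [-6/7, 5/3)) ∪ ((-1/6, 7⋅√5] × ℤ)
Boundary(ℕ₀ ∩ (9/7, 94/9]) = {2, 3, …, 10}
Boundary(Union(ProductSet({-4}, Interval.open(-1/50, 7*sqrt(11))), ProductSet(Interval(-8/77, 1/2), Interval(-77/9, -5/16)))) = Union(ProductSet({-4}, Interval(-1/50, 7*sqrt(11))), ProductSet({-8/77, 1/2}, Interval(-77/9, -5/16)), ProductSet(Interval(-8/77, 1/2), {-77/9, -5/16}))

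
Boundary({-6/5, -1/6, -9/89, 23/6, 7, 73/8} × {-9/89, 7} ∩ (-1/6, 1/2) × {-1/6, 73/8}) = ∅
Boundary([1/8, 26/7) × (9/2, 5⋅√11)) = ({1/8, 26/7} × [9/2, 5⋅√11]) ∪ ([1/8, 26/7] × {9/2, 5⋅√11})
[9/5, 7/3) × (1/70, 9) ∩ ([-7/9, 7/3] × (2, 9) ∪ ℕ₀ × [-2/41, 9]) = ({2} × (1/70, 9)) ∪ ([9/5, 7/3) × (2, 9))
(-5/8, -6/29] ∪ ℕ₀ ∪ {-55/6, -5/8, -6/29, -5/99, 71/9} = {-55/6, -5/99, 71/9} ∪ [-5/8, -6/29] ∪ ℕ₀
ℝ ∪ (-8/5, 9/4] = (-∞, ∞)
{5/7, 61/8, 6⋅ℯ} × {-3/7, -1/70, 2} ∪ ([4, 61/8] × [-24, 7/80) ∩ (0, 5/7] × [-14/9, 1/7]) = {5/7, 61/8, 6⋅ℯ} × {-3/7, -1/70, 2}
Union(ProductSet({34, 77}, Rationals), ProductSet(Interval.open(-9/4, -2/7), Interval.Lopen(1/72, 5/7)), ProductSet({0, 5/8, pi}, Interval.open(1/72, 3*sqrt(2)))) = Union(ProductSet({34, 77}, Rationals), ProductSet({0, 5/8, pi}, Interval.open(1/72, 3*sqrt(2))), ProductSet(Interval.open(-9/4, -2/7), Interval.Lopen(1/72, 5/7)))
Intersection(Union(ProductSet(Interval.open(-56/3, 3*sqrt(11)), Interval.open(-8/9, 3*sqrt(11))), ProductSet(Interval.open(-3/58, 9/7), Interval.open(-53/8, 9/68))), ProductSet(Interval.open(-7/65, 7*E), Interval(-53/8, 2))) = Union(ProductSet(Interval.open(-7/65, 3*sqrt(11)), Interval.Lopen(-8/9, 2)), ProductSet(Interval.open(-3/58, 9/7), Interval.open(-53/8, 9/68)))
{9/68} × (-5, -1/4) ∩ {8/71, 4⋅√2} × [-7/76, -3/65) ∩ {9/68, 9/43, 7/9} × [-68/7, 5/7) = ∅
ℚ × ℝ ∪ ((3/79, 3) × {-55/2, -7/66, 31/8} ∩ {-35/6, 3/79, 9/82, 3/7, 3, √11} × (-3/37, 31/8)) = ℚ × ℝ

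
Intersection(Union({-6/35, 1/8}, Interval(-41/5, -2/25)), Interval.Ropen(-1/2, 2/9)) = Union({1/8}, Interval(-1/2, -2/25))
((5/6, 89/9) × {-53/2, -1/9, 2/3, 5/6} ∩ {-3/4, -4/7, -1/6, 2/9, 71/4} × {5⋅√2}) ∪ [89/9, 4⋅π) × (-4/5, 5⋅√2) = [89/9, 4⋅π) × (-4/5, 5⋅√2)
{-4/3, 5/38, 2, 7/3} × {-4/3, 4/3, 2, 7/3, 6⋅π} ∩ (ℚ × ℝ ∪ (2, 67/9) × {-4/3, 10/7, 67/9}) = {-4/3, 5/38, 2, 7/3} × {-4/3, 4/3, 2, 7/3, 6⋅π}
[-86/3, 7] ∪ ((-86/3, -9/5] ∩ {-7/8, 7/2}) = [-86/3, 7]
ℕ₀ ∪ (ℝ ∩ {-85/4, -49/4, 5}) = {-85/4, -49/4} ∪ ℕ₀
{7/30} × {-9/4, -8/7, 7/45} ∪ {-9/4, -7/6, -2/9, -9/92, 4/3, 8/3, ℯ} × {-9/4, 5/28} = ({7/30} × {-9/4, -8/7, 7/45}) ∪ ({-9/4, -7/6, -2/9, -9/92, 4/3, 8/3, ℯ} × {-9/4, 5/28})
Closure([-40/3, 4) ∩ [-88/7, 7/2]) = [-88/7, 7/2]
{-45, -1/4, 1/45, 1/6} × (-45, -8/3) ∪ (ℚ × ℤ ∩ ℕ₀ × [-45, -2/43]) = (ℕ₀ × {-45, -44, …, -1}) ∪ ({-45, -1/4, 1/45, 1/6} × (-45, -8/3))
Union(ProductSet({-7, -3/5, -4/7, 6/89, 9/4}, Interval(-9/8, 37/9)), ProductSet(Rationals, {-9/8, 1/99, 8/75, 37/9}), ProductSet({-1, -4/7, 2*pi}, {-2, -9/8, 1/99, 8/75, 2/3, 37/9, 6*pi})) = Union(ProductSet({-1, -4/7, 2*pi}, {-2, -9/8, 1/99, 8/75, 2/3, 37/9, 6*pi}), ProductSet({-7, -3/5, -4/7, 6/89, 9/4}, Interval(-9/8, 37/9)), ProductSet(Rationals, {-9/8, 1/99, 8/75, 37/9}))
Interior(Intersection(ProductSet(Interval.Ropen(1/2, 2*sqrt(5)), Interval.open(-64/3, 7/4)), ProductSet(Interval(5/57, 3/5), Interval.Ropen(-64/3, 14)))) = ProductSet(Interval.open(1/2, 3/5), Interval.open(-64/3, 7/4))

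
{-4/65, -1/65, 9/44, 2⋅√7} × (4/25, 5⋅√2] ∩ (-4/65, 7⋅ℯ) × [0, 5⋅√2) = {-1/65, 9/44, 2⋅√7} × (4/25, 5⋅√2)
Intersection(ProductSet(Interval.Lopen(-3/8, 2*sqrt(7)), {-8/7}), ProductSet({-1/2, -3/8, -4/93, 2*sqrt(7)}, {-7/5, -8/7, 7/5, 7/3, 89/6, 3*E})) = ProductSet({-4/93, 2*sqrt(7)}, {-8/7})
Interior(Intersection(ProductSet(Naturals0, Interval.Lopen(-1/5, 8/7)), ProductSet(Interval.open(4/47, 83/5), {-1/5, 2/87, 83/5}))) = EmptySet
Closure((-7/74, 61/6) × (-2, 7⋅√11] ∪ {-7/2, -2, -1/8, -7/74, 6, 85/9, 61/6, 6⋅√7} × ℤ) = ({-7/74, 61/6} × [-2, 7⋅√11]) ∪ ([-7/74, 61/6] × {-2, 7⋅√11}) ∪ ({-7/2, -2, -1/8, -7/74, 6, 85/9, 61/6, 6⋅√7} × ℤ) ∪ ((-7/74, 61/6) × (-2, 7⋅√11])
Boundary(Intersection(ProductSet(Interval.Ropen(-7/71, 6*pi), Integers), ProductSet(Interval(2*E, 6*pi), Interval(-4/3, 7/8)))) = ProductSet(Interval(2*E, 6*pi), Range(-1, 1, 1))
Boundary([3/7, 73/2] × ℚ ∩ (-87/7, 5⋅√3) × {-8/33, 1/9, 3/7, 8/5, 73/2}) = [3/7, 5⋅√3] × {-8/33, 1/9, 3/7, 8/5, 73/2}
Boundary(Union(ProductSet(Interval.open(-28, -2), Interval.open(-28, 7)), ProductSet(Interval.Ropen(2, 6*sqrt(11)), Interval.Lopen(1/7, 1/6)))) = Union(ProductSet({-28, -2}, Interval(-28, 7)), ProductSet({2, 6*sqrt(11)}, Interval(1/7, 1/6)), ProductSet(Interval(-28, -2), {-28, 7}), ProductSet(Interval(2, 6*sqrt(11)), {1/7, 1/6}))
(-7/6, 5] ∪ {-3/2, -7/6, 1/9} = {-3/2} ∪ [-7/6, 5]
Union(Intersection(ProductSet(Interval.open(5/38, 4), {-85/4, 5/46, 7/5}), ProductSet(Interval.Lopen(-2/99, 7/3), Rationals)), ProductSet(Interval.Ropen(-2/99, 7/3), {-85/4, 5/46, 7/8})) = Union(ProductSet(Interval.Ropen(-2/99, 7/3), {-85/4, 5/46, 7/8}), ProductSet(Interval.Lopen(5/38, 7/3), {-85/4, 5/46, 7/5}))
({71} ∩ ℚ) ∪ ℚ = ℚ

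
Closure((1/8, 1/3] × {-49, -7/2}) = [1/8, 1/3] × {-49, -7/2}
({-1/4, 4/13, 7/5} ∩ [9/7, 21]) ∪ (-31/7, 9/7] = (-31/7, 9/7] ∪ {7/5}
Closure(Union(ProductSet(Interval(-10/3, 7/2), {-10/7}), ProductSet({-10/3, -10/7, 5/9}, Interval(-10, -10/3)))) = Union(ProductSet({-10/3, -10/7, 5/9}, Interval(-10, -10/3)), ProductSet(Interval(-10/3, 7/2), {-10/7}))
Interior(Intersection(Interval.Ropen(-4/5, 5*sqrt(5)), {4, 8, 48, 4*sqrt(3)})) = EmptySet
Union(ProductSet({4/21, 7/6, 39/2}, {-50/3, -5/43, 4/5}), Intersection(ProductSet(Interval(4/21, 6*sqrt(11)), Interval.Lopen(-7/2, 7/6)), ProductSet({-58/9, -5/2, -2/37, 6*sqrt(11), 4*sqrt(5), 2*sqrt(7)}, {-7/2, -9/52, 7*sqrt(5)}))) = Union(ProductSet({4/21, 7/6, 39/2}, {-50/3, -5/43, 4/5}), ProductSet({6*sqrt(11), 4*sqrt(5), 2*sqrt(7)}, {-9/52}))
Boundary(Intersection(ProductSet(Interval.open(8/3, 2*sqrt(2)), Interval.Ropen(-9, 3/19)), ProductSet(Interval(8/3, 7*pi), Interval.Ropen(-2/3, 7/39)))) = Union(ProductSet({8/3, 2*sqrt(2)}, Interval(-2/3, 3/19)), ProductSet(Interval(8/3, 2*sqrt(2)), {-2/3, 3/19}))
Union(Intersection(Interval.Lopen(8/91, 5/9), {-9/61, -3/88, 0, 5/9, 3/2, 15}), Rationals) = Rationals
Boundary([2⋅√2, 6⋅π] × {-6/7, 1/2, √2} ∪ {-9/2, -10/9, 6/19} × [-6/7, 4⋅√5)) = ({-9/2, -10/9, 6/19} × [-6/7, 4⋅√5]) ∪ ([2⋅√2, 6⋅π] × {-6/7, 1/2, √2})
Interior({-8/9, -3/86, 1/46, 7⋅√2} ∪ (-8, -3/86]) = (-8, -3/86)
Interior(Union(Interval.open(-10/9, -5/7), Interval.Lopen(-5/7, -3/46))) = Union(Interval.open(-10/9, -5/7), Interval.open(-5/7, -3/46))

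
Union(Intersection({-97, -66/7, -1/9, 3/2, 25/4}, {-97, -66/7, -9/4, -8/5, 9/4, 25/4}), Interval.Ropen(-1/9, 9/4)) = Union({-97, -66/7, 25/4}, Interval.Ropen(-1/9, 9/4))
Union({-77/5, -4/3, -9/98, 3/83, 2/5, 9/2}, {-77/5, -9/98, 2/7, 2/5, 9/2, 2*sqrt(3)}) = {-77/5, -4/3, -9/98, 3/83, 2/7, 2/5, 9/2, 2*sqrt(3)}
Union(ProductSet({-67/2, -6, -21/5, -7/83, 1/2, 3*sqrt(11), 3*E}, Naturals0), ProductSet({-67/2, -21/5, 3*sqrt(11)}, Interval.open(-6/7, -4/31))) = Union(ProductSet({-67/2, -21/5, 3*sqrt(11)}, Interval.open(-6/7, -4/31)), ProductSet({-67/2, -6, -21/5, -7/83, 1/2, 3*sqrt(11), 3*E}, Naturals0))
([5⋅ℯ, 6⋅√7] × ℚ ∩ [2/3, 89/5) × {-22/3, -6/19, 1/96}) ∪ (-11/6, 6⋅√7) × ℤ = ((-11/6, 6⋅√7) × ℤ) ∪ ([5⋅ℯ, 6⋅√7] × {-22/3, -6/19, 1/96})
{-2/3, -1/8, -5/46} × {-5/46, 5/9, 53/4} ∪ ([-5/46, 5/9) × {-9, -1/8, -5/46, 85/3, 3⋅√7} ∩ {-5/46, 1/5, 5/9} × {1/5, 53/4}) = {-2/3, -1/8, -5/46} × {-5/46, 5/9, 53/4}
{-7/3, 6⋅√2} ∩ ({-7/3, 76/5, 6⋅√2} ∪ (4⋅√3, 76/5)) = {-7/3, 6⋅√2}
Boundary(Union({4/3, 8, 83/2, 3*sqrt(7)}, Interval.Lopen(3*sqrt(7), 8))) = {4/3, 8, 83/2, 3*sqrt(7)}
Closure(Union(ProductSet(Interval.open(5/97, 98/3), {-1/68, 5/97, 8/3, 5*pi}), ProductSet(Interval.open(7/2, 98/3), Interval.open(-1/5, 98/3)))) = Union(ProductSet({7/2, 98/3}, Interval(-1/5, 98/3)), ProductSet(Interval(5/97, 98/3), {-1/68, 5/97, 8/3, 5*pi}), ProductSet(Interval(7/2, 98/3), {-1/5, 98/3}), ProductSet(Interval.open(7/2, 98/3), Interval.open(-1/5, 98/3)))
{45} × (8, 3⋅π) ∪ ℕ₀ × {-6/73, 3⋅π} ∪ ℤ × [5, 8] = (ℤ × [5, 8]) ∪ (ℕ₀ × {-6/73, 3⋅π}) ∪ ({45} × (8, 3⋅π))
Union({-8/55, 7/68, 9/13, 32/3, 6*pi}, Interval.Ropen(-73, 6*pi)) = Interval(-73, 6*pi)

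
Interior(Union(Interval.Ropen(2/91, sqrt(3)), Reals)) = Interval(-oo, oo)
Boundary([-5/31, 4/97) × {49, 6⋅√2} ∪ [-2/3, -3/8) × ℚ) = ([-2/3, -3/8] × ℝ) ∪ ([-5/31, 4/97] × {49, 6⋅√2})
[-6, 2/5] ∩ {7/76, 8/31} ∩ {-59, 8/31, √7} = {8/31}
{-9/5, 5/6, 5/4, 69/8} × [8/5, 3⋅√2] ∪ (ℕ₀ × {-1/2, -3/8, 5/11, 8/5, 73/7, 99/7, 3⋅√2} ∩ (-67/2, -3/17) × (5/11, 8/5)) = {-9/5, 5/6, 5/4, 69/8} × [8/5, 3⋅√2]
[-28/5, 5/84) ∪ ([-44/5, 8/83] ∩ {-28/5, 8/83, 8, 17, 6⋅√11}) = [-28/5, 5/84) ∪ {8/83}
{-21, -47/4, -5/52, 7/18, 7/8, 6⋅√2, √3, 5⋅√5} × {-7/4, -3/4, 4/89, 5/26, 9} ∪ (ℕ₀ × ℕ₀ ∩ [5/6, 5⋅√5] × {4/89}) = {-21, -47/4, -5/52, 7/18, 7/8, 6⋅√2, √3, 5⋅√5} × {-7/4, -3/4, 4/89, 5/26, 9}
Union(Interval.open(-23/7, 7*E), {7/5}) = Interval.open(-23/7, 7*E)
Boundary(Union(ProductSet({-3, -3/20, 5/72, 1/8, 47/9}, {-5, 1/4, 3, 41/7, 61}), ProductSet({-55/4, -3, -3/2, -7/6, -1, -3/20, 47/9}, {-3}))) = Union(ProductSet({-3, -3/20, 5/72, 1/8, 47/9}, {-5, 1/4, 3, 41/7, 61}), ProductSet({-55/4, -3, -3/2, -7/6, -1, -3/20, 47/9}, {-3}))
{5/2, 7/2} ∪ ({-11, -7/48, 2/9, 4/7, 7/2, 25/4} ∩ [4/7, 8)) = {4/7, 5/2, 7/2, 25/4}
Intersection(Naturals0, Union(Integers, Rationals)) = Naturals0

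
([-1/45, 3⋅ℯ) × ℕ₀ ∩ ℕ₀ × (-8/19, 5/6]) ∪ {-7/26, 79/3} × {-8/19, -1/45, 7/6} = ({-7/26, 79/3} × {-8/19, -1/45, 7/6}) ∪ ({0, 1, …, 8} × {0})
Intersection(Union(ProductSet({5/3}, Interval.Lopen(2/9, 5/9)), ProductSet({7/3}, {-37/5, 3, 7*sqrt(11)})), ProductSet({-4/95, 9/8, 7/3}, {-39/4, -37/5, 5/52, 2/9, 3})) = ProductSet({7/3}, {-37/5, 3})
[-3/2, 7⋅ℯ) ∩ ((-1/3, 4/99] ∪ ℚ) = [-1/3, 4/99] ∪ (ℚ ∩ [-3/2, 7⋅ℯ))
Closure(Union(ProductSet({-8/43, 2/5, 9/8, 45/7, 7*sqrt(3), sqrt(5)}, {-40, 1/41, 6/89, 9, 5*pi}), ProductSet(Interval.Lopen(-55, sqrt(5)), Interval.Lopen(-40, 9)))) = Union(ProductSet({-55, sqrt(5)}, Interval(-40, 9)), ProductSet({-8/43, 2/5, 9/8, 45/7, 7*sqrt(3), sqrt(5)}, {-40, 1/41, 6/89, 9, 5*pi}), ProductSet(Interval(-55, sqrt(5)), {-40, 9}), ProductSet(Interval.Lopen(-55, sqrt(5)), Interval.Lopen(-40, 9)))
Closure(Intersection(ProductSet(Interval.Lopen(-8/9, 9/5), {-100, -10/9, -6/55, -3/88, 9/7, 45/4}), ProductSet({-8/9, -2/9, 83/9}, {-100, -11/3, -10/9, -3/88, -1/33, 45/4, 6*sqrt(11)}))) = ProductSet({-2/9}, {-100, -10/9, -3/88, 45/4})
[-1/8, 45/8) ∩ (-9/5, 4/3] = [-1/8, 4/3]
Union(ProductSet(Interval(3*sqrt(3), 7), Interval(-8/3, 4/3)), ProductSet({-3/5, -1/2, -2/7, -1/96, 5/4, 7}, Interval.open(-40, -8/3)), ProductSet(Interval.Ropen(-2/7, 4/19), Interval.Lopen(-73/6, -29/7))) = Union(ProductSet({-3/5, -1/2, -2/7, -1/96, 5/4, 7}, Interval.open(-40, -8/3)), ProductSet(Interval.Ropen(-2/7, 4/19), Interval.Lopen(-73/6, -29/7)), ProductSet(Interval(3*sqrt(3), 7), Interval(-8/3, 4/3)))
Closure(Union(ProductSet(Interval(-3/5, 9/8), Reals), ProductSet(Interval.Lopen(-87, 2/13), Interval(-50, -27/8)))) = Union(ProductSet(Interval(-87, 2/13), Interval(-50, -27/8)), ProductSet(Interval(-3/5, 9/8), Reals))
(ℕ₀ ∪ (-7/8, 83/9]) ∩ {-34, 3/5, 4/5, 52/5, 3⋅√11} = {3/5, 4/5}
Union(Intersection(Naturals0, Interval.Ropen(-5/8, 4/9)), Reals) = Union(Range(0, 1, 1), Reals)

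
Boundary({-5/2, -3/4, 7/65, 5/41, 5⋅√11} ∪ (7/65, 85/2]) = {-5/2, -3/4, 7/65, 85/2}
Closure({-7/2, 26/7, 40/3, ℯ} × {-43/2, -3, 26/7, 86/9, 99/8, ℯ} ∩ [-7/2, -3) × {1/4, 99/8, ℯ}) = {-7/2} × {99/8, ℯ}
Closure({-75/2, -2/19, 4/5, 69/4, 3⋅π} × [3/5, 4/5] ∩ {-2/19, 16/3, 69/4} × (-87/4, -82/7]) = ∅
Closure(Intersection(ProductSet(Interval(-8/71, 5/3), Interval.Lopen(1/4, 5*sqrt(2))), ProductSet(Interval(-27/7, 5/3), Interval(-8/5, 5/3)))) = ProductSet(Interval(-8/71, 5/3), Interval(1/4, 5/3))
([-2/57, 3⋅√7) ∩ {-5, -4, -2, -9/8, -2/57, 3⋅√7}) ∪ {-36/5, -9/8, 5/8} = {-36/5, -9/8, -2/57, 5/8}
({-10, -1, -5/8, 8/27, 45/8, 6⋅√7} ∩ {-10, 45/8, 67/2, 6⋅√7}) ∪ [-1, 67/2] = {-10} ∪ [-1, 67/2]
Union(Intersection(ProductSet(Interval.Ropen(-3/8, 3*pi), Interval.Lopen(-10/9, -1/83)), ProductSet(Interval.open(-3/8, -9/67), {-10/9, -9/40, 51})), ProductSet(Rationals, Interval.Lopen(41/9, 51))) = Union(ProductSet(Interval.open(-3/8, -9/67), {-9/40}), ProductSet(Rationals, Interval.Lopen(41/9, 51)))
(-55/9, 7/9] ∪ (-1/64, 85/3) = (-55/9, 85/3)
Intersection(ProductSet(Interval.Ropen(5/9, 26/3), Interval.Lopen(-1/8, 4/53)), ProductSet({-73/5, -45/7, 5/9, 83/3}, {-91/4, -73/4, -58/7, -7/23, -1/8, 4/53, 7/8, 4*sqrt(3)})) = ProductSet({5/9}, {4/53})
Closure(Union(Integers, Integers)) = Integers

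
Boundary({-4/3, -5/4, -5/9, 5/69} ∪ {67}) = {-4/3, -5/4, -5/9, 5/69, 67}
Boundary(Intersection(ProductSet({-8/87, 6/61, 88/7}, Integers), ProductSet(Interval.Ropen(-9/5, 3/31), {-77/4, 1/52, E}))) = EmptySet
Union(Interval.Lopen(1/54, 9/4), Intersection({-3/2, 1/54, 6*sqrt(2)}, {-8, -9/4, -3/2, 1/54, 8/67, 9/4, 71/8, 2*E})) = Union({-3/2}, Interval(1/54, 9/4))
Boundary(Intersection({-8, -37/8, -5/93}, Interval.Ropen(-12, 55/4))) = {-8, -37/8, -5/93}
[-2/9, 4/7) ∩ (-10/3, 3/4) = [-2/9, 4/7)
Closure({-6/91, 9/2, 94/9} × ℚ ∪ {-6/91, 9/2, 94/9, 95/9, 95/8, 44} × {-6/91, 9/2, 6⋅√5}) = ({-6/91, 9/2, 94/9} × ℝ) ∪ ({-6/91, 9/2, 94/9, 95/9, 95/8, 44} × {-6/91, 9/2, 6⋅√5})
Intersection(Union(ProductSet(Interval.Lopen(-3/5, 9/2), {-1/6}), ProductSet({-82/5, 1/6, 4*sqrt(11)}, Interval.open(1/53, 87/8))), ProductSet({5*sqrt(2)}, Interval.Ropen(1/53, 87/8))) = EmptySet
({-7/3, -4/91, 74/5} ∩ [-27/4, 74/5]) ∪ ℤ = ℤ ∪ {-7/3, -4/91, 74/5}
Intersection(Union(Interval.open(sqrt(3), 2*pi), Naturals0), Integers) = Union(Naturals0, Range(2, 7, 1))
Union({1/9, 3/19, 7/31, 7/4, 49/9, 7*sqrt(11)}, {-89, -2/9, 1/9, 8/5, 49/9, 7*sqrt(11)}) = {-89, -2/9, 1/9, 3/19, 7/31, 8/5, 7/4, 49/9, 7*sqrt(11)}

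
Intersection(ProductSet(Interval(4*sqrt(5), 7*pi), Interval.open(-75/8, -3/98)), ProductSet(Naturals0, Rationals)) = ProductSet(Range(9, 22, 1), Intersection(Interval.open(-75/8, -3/98), Rationals))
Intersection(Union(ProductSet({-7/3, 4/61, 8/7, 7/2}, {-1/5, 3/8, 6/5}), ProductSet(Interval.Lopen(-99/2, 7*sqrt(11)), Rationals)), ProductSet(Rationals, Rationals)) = ProductSet(Intersection(Interval.Lopen(-99/2, 7*sqrt(11)), Rationals), Rationals)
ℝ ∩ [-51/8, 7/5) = [-51/8, 7/5)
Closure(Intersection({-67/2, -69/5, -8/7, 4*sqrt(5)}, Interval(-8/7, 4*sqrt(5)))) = {-8/7, 4*sqrt(5)}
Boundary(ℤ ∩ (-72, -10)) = {-71, -70, …, -11}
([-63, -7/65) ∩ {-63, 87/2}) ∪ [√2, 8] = {-63} ∪ [√2, 8]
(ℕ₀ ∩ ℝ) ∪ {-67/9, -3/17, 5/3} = {-67/9, -3/17, 5/3} ∪ ℕ₀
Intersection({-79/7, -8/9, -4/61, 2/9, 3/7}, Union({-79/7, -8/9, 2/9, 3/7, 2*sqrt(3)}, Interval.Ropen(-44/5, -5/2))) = {-79/7, -8/9, 2/9, 3/7}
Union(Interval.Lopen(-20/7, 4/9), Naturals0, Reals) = Union(Interval(-oo, oo), Naturals0)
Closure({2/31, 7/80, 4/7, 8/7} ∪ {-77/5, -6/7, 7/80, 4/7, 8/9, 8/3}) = {-77/5, -6/7, 2/31, 7/80, 4/7, 8/9, 8/7, 8/3}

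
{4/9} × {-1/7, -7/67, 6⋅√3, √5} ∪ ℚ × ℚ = (ℚ × ℚ) ∪ ({4/9} × {-1/7, -7/67, 6⋅√3, √5})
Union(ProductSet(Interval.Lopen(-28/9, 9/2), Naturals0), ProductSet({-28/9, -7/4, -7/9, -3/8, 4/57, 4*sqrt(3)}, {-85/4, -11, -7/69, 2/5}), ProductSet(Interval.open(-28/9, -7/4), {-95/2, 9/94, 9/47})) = Union(ProductSet({-28/9, -7/4, -7/9, -3/8, 4/57, 4*sqrt(3)}, {-85/4, -11, -7/69, 2/5}), ProductSet(Interval.open(-28/9, -7/4), {-95/2, 9/94, 9/47}), ProductSet(Interval.Lopen(-28/9, 9/2), Naturals0))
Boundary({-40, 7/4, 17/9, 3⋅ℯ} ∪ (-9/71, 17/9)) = {-40, -9/71, 17/9, 3⋅ℯ}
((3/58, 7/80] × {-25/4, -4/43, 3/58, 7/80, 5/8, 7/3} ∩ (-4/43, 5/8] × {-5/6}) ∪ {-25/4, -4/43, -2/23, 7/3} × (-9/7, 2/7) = {-25/4, -4/43, -2/23, 7/3} × (-9/7, 2/7)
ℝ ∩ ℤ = ℤ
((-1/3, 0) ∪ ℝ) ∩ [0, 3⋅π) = [0, 3⋅π)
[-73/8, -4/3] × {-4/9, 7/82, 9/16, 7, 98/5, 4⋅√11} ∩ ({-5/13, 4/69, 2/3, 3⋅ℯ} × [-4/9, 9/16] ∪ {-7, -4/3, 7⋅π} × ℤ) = {-7, -4/3} × {7}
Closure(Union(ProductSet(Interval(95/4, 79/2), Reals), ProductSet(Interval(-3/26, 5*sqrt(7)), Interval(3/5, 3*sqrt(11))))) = Union(ProductSet(Interval(-3/26, 5*sqrt(7)), Interval(3/5, 3*sqrt(11))), ProductSet(Interval(95/4, 79/2), Reals))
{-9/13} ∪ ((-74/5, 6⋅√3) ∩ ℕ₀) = {-9/13} ∪ {0, 1, …, 10}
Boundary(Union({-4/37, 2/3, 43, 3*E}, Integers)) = Union({-4/37, 2/3, 3*E}, Integers)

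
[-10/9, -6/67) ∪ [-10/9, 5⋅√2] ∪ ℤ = ℤ ∪ [-10/9, 5⋅√2]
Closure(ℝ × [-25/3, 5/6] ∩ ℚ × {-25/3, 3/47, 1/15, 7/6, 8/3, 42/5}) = ℝ × {-25/3, 3/47, 1/15}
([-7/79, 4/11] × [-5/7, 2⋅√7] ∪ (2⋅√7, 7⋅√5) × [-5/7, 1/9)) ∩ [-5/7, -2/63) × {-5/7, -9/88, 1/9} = [-7/79, -2/63) × {-5/7, -9/88, 1/9}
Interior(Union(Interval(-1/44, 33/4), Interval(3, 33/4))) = Interval.open(-1/44, 33/4)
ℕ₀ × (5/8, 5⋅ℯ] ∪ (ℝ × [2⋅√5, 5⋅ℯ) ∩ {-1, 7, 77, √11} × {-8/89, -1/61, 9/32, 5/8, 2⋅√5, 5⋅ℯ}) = (ℕ₀ × (5/8, 5⋅ℯ]) ∪ ({-1, 7, 77, √11} × {2⋅√5})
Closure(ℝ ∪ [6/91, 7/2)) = (-∞, ∞)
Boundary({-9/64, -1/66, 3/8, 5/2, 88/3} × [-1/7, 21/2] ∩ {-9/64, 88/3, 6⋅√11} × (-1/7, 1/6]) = {-9/64, 88/3} × [-1/7, 1/6]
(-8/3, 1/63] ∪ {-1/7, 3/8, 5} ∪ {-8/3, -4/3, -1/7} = [-8/3, 1/63] ∪ {3/8, 5}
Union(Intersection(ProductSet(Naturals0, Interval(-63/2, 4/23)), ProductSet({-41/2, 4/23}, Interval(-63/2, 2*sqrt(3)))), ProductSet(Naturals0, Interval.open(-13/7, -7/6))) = ProductSet(Naturals0, Interval.open(-13/7, -7/6))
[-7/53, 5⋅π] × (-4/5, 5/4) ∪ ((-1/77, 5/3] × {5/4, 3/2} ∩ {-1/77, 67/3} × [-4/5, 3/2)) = [-7/53, 5⋅π] × (-4/5, 5/4)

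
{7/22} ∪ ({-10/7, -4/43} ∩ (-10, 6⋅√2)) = {-10/7, -4/43, 7/22}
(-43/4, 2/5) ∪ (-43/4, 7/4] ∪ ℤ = ℤ ∪ (-43/4, 7/4]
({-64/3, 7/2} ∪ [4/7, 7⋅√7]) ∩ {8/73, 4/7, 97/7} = {4/7, 97/7}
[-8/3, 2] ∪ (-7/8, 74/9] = [-8/3, 74/9]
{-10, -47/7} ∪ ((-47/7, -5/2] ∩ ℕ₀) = {-10, -47/7}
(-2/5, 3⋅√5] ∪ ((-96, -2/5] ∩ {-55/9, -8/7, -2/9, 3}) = {-55/9, -8/7} ∪ (-2/5, 3⋅√5]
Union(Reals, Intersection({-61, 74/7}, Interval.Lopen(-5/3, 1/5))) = Reals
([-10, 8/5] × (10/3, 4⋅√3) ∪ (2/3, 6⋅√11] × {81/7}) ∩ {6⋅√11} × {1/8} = ∅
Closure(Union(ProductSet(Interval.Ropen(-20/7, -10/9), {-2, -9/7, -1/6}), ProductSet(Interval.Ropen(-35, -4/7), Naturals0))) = Union(ProductSet(Interval(-35, -4/7), Naturals0), ProductSet(Interval(-20/7, -10/9), {-2, -9/7, -1/6}))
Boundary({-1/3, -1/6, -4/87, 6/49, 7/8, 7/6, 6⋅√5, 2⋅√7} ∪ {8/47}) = {-1/3, -1/6, -4/87, 6/49, 8/47, 7/8, 7/6, 6⋅√5, 2⋅√7}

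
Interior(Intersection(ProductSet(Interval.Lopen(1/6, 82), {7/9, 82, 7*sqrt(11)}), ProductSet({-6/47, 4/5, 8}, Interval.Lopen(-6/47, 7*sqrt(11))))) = EmptySet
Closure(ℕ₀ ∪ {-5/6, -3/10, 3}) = {-5/6, -3/10} ∪ ℕ₀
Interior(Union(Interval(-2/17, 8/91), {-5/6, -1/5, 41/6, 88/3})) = Interval.open(-2/17, 8/91)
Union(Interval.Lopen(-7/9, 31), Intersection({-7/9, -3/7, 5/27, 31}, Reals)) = Interval(-7/9, 31)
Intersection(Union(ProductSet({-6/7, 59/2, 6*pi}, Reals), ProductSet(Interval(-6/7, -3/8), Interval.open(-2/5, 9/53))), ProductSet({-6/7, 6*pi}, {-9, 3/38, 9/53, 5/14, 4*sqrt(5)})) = ProductSet({-6/7, 6*pi}, {-9, 3/38, 9/53, 5/14, 4*sqrt(5)})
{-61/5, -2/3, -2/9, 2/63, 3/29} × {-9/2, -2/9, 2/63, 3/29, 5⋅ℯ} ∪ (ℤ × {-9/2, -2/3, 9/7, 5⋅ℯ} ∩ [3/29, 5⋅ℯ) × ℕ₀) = {-61/5, -2/3, -2/9, 2/63, 3/29} × {-9/2, -2/9, 2/63, 3/29, 5⋅ℯ}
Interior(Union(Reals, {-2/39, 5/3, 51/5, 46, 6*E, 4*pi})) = Reals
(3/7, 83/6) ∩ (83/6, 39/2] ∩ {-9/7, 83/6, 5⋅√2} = ∅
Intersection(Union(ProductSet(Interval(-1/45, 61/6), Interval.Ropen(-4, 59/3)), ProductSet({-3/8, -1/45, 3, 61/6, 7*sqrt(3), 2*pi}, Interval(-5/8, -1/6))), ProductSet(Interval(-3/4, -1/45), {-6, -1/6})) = ProductSet({-3/8, -1/45}, {-1/6})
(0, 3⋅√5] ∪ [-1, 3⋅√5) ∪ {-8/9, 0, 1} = [-1, 3⋅√5]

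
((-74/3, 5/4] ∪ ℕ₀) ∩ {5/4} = {5/4}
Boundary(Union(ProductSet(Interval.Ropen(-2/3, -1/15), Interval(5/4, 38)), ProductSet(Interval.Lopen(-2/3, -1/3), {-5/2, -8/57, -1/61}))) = Union(ProductSet({-2/3, -1/15}, Interval(5/4, 38)), ProductSet(Interval(-2/3, -1/3), {-5/2, -8/57, -1/61}), ProductSet(Interval(-2/3, -1/15), {5/4, 38}))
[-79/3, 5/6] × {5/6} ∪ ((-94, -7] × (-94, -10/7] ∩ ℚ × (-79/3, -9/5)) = ([-79/3, 5/6] × {5/6}) ∪ ((ℚ ∩ (-94, -7]) × (-79/3, -9/5))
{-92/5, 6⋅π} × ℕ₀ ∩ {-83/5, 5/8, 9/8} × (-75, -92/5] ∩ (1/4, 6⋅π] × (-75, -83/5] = ∅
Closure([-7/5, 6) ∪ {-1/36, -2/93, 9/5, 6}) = [-7/5, 6]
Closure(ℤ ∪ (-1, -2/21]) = ℤ ∪ [-1, -2/21]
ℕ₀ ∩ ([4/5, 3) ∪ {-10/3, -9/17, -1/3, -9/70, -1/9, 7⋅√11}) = {1, 2}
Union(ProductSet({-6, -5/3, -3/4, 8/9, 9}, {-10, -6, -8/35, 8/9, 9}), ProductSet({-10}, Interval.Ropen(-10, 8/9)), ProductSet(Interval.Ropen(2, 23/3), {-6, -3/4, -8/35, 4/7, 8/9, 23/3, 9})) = Union(ProductSet({-10}, Interval.Ropen(-10, 8/9)), ProductSet({-6, -5/3, -3/4, 8/9, 9}, {-10, -6, -8/35, 8/9, 9}), ProductSet(Interval.Ropen(2, 23/3), {-6, -3/4, -8/35, 4/7, 8/9, 23/3, 9}))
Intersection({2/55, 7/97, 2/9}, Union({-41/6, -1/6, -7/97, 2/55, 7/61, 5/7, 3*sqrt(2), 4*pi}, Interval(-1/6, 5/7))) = {2/55, 7/97, 2/9}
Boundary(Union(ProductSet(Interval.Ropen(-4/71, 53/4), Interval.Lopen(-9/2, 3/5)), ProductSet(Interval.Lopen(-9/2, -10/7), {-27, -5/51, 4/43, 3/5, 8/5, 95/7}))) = Union(ProductSet({-4/71, 53/4}, Interval(-9/2, 3/5)), ProductSet(Interval(-9/2, -10/7), {-27, -5/51, 4/43, 3/5, 8/5, 95/7}), ProductSet(Interval(-4/71, 53/4), {-9/2, 3/5}))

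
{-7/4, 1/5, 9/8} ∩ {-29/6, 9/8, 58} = {9/8}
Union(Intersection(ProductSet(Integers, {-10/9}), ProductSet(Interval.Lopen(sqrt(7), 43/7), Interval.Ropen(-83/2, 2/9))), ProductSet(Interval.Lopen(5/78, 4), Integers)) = Union(ProductSet(Interval.Lopen(5/78, 4), Integers), ProductSet(Range(3, 7, 1), {-10/9}))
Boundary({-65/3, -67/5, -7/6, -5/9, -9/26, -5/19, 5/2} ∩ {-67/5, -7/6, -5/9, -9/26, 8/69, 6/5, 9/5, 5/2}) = {-67/5, -7/6, -5/9, -9/26, 5/2}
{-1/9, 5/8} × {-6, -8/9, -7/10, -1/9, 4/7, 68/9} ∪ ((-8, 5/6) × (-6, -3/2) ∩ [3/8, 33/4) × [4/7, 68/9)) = {-1/9, 5/8} × {-6, -8/9, -7/10, -1/9, 4/7, 68/9}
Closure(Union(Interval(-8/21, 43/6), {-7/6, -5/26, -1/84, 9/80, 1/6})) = Union({-7/6}, Interval(-8/21, 43/6))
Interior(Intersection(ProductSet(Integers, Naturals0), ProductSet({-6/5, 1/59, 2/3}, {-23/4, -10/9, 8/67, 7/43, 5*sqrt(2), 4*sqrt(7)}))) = EmptySet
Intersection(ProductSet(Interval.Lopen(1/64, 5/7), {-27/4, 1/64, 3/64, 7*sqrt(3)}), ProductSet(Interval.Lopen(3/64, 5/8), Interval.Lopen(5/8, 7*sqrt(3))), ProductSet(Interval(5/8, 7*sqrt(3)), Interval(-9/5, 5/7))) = EmptySet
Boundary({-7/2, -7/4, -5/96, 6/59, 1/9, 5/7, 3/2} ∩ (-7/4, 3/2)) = {-5/96, 6/59, 1/9, 5/7}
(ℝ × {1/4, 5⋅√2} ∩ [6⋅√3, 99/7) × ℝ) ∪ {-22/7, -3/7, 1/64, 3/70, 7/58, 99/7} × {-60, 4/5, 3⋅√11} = ({-22/7, -3/7, 1/64, 3/70, 7/58, 99/7} × {-60, 4/5, 3⋅√11}) ∪ ([6⋅√3, 99/7) × {1/4, 5⋅√2})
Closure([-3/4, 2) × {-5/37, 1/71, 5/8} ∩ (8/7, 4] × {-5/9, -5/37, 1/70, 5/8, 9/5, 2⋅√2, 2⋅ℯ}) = [8/7, 2] × {-5/37, 5/8}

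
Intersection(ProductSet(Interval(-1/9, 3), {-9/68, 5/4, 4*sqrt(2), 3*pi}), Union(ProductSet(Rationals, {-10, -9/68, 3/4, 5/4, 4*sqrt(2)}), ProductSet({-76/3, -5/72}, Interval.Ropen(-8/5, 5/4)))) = ProductSet(Intersection(Interval(-1/9, 3), Rationals), {-9/68, 5/4, 4*sqrt(2)})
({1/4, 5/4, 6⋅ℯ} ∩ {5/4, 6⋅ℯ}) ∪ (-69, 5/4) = (-69, 5/4] ∪ {6⋅ℯ}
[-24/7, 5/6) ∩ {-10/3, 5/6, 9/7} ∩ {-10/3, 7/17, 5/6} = {-10/3}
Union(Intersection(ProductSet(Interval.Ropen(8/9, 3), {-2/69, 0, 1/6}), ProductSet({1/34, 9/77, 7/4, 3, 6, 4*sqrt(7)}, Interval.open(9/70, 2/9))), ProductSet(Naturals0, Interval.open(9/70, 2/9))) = Union(ProductSet({7/4}, {1/6}), ProductSet(Naturals0, Interval.open(9/70, 2/9)))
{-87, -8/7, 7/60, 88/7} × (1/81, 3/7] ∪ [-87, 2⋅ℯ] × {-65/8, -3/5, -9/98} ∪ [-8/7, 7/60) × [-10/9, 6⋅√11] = ({-87, -8/7, 7/60, 88/7} × (1/81, 3/7]) ∪ ([-87, 2⋅ℯ] × {-65/8, -3/5, -9/98}) ∪ ([-8/7, 7/60) × [-10/9, 6⋅√11])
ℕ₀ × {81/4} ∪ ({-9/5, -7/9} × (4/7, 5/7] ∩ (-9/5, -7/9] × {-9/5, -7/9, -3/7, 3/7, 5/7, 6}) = (ℕ₀ × {81/4}) ∪ ({-7/9} × {5/7})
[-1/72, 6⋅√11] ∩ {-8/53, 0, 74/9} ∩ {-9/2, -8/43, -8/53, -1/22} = ∅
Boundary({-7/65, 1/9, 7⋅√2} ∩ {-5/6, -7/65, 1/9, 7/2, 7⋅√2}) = {-7/65, 1/9, 7⋅√2}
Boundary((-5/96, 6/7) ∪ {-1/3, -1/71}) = {-1/3, -5/96, 6/7}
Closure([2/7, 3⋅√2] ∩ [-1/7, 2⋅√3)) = [2/7, 2⋅√3]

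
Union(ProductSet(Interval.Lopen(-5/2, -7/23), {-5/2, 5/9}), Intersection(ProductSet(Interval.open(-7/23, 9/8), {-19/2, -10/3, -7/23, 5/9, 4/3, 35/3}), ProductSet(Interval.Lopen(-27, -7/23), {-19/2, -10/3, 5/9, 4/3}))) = ProductSet(Interval.Lopen(-5/2, -7/23), {-5/2, 5/9})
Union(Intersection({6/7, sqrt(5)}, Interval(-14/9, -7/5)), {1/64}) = {1/64}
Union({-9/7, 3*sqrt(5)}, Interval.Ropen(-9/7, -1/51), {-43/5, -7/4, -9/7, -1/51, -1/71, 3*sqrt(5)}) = Union({-43/5, -7/4, -1/71, 3*sqrt(5)}, Interval(-9/7, -1/51))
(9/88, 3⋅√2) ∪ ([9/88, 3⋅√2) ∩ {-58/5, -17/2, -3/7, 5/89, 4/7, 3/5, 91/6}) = (9/88, 3⋅√2)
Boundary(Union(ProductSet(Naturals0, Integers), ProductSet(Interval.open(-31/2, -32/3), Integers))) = ProductSet(Union(Complement(Naturals0, Interval.open(-31/2, -32/3)), Interval(-31/2, -32/3), Naturals0), Integers)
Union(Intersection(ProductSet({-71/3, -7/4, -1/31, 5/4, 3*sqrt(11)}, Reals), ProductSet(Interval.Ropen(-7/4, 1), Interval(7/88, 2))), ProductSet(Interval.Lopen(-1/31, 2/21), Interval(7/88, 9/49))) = Union(ProductSet({-7/4, -1/31}, Interval(7/88, 2)), ProductSet(Interval.Lopen(-1/31, 2/21), Interval(7/88, 9/49)))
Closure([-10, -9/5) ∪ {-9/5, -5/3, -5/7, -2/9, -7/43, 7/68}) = [-10, -9/5] ∪ {-5/3, -5/7, -2/9, -7/43, 7/68}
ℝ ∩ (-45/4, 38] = (-45/4, 38]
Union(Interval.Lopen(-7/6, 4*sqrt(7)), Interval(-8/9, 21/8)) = Interval.Lopen(-7/6, 4*sqrt(7))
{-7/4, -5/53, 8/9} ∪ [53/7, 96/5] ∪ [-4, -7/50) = [-4, -7/50) ∪ {-5/53, 8/9} ∪ [53/7, 96/5]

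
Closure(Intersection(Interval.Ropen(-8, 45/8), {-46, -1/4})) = {-1/4}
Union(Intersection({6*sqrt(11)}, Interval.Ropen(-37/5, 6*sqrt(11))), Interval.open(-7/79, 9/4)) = Interval.open(-7/79, 9/4)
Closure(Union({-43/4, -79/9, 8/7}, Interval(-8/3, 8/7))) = Union({-43/4, -79/9}, Interval(-8/3, 8/7))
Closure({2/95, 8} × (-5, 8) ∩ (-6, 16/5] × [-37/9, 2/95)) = {2/95} × [-37/9, 2/95]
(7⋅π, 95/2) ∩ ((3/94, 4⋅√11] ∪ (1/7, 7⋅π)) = ∅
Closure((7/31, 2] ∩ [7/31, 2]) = [7/31, 2]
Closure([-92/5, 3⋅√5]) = [-92/5, 3⋅√5]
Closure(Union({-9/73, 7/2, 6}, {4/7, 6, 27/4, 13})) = {-9/73, 4/7, 7/2, 6, 27/4, 13}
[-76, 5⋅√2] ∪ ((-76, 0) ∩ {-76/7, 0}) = [-76, 5⋅√2]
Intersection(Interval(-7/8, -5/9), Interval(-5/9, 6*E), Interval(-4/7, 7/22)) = {-5/9}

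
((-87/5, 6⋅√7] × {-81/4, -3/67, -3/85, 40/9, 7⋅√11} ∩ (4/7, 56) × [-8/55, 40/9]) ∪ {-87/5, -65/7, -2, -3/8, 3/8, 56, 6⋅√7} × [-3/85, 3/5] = ((4/7, 6⋅√7] × {-3/67, -3/85, 40/9}) ∪ ({-87/5, -65/7, -2, -3/8, 3/8, 56, 6⋅√7} × [-3/85, 3/5])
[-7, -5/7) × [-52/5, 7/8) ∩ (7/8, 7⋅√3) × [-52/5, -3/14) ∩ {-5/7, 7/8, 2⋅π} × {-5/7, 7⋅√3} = ∅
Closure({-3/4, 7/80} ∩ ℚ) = {-3/4, 7/80}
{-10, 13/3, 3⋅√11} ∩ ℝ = {-10, 13/3, 3⋅√11}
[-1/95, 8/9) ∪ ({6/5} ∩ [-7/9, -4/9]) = [-1/95, 8/9)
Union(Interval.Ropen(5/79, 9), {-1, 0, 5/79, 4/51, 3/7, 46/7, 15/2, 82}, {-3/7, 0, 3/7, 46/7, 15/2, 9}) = Union({-1, -3/7, 0, 82}, Interval(5/79, 9))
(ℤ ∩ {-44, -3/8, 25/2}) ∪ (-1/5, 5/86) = {-44} ∪ (-1/5, 5/86)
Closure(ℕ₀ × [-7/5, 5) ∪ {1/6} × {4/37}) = ({1/6} × {4/37}) ∪ (ℕ₀ × [-7/5, 5])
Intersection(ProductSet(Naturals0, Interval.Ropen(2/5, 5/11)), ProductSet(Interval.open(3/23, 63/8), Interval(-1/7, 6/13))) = ProductSet(Range(1, 8, 1), Interval.Ropen(2/5, 5/11))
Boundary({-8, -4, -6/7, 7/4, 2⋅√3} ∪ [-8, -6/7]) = {-8, -6/7, 7/4, 2⋅√3}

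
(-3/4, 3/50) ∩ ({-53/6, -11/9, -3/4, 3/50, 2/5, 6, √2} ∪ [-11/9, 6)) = (-3/4, 3/50)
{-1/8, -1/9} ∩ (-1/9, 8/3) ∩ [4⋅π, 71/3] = ∅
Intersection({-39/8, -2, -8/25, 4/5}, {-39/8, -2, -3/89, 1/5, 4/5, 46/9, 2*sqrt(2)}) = {-39/8, -2, 4/5}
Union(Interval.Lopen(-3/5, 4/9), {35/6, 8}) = Union({35/6, 8}, Interval.Lopen(-3/5, 4/9))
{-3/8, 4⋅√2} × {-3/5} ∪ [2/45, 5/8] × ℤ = ([2/45, 5/8] × ℤ) ∪ ({-3/8, 4⋅√2} × {-3/5})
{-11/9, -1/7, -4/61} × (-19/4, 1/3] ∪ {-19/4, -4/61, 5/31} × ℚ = ({-19/4, -4/61, 5/31} × ℚ) ∪ ({-11/9, -1/7, -4/61} × (-19/4, 1/3])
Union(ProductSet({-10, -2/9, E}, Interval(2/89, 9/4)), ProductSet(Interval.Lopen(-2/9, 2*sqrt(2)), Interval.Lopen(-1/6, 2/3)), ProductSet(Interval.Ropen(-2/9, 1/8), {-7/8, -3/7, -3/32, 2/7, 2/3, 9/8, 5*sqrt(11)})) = Union(ProductSet({-10, -2/9, E}, Interval(2/89, 9/4)), ProductSet(Interval.Ropen(-2/9, 1/8), {-7/8, -3/7, -3/32, 2/7, 2/3, 9/8, 5*sqrt(11)}), ProductSet(Interval.Lopen(-2/9, 2*sqrt(2)), Interval.Lopen(-1/6, 2/3)))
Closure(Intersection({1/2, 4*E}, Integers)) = EmptySet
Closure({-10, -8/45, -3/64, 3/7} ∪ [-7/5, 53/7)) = {-10} ∪ [-7/5, 53/7]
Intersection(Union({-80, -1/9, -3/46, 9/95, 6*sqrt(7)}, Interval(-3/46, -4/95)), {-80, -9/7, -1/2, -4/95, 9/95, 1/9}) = {-80, -4/95, 9/95}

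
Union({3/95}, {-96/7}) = {-96/7, 3/95}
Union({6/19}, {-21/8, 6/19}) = {-21/8, 6/19}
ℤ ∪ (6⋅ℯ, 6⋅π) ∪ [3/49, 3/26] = ℤ ∪ [3/49, 3/26] ∪ (6⋅ℯ, 6⋅π)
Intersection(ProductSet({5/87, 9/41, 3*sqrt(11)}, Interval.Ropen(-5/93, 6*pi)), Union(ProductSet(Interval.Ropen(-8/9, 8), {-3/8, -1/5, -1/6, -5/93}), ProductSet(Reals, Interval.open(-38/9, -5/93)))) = ProductSet({5/87, 9/41}, {-5/93})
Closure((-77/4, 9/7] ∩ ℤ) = {-19, -18, …, 1}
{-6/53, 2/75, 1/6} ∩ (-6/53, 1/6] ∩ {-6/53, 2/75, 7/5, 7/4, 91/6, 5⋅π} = {2/75}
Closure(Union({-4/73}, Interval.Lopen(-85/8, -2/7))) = Union({-4/73}, Interval(-85/8, -2/7))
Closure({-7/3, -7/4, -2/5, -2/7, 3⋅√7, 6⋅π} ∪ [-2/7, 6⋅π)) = {-7/3, -7/4, -2/5} ∪ [-2/7, 6⋅π]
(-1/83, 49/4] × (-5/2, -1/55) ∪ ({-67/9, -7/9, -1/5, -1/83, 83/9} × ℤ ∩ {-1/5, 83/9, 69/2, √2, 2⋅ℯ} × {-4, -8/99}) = ({-1/5, 83/9} × {-4}) ∪ ((-1/83, 49/4] × (-5/2, -1/55))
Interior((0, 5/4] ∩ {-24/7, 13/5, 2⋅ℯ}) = ∅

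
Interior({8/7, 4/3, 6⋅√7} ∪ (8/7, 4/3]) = (8/7, 4/3)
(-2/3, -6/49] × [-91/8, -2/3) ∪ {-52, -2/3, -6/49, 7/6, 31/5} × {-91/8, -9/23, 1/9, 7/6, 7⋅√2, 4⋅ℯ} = ((-2/3, -6/49] × [-91/8, -2/3)) ∪ ({-52, -2/3, -6/49, 7/6, 31/5} × {-91/8, -9/23, 1/9, 7/6, 7⋅√2, 4⋅ℯ})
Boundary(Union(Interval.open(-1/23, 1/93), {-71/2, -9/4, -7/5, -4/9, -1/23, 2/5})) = {-71/2, -9/4, -7/5, -4/9, -1/23, 1/93, 2/5}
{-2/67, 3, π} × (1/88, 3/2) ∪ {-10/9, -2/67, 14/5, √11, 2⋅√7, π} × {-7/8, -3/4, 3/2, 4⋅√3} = ({-2/67, 3, π} × (1/88, 3/2)) ∪ ({-10/9, -2/67, 14/5, √11, 2⋅√7, π} × {-7/8, -3/4, 3/2, 4⋅√3})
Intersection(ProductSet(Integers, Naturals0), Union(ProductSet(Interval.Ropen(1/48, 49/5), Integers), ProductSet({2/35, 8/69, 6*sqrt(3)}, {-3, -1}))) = ProductSet(Range(1, 10, 1), Naturals0)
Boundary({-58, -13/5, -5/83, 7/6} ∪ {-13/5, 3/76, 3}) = {-58, -13/5, -5/83, 3/76, 7/6, 3}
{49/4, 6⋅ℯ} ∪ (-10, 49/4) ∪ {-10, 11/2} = [-10, 49/4] ∪ {6⋅ℯ}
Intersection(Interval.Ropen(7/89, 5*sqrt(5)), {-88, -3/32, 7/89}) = {7/89}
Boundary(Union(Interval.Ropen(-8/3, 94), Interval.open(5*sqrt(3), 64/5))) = {-8/3, 94}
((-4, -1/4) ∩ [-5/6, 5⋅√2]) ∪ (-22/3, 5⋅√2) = (-22/3, 5⋅√2)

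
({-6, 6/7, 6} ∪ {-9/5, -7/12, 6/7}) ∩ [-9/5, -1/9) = {-9/5, -7/12}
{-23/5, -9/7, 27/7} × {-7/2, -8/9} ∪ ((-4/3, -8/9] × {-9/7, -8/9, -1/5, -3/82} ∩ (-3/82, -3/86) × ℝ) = {-23/5, -9/7, 27/7} × {-7/2, -8/9}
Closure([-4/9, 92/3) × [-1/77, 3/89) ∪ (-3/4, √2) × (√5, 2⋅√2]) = ({-4/9, 92/3} × [-1/77, 3/89]) ∪ ([-4/9, 92/3] × {-1/77, 3/89}) ∪ ([-4/9, 92/3) × [-1/77, 3/89)) ∪ ({-3/4, √2} × [√5, 2⋅√2]) ∪ ([-3/4, √2] × {2⋅√2, √5}) ∪ ((-3/4, √2) × (√5, 2⋅√2])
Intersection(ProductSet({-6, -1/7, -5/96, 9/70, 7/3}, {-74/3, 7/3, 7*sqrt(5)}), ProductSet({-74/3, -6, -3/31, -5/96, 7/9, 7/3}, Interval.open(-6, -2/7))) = EmptySet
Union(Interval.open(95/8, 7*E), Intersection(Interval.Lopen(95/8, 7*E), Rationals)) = Union(Intersection(Interval.Lopen(95/8, 7*E), Rationals), Interval.open(95/8, 7*E))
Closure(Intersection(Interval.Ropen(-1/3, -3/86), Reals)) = Interval(-1/3, -3/86)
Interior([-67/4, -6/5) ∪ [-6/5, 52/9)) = (-67/4, 52/9)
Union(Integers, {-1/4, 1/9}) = Union({-1/4, 1/9}, Integers)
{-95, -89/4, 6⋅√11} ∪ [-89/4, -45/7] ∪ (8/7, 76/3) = {-95} ∪ [-89/4, -45/7] ∪ (8/7, 76/3)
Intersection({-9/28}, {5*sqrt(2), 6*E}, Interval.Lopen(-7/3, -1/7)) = EmptySet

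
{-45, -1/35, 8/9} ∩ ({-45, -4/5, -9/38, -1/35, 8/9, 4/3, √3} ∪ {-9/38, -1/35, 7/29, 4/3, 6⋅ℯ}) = {-45, -1/35, 8/9}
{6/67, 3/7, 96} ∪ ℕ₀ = ℕ₀ ∪ {6/67, 3/7}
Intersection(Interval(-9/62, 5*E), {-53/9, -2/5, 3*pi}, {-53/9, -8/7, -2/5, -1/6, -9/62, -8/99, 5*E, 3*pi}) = {3*pi}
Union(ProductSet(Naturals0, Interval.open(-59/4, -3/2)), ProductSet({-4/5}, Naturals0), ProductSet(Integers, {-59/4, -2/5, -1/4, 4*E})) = Union(ProductSet({-4/5}, Naturals0), ProductSet(Integers, {-59/4, -2/5, -1/4, 4*E}), ProductSet(Naturals0, Interval.open(-59/4, -3/2)))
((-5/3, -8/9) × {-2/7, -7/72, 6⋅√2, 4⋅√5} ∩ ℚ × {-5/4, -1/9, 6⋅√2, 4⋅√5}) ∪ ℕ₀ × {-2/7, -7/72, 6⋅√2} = (ℕ₀ × {-2/7, -7/72, 6⋅√2}) ∪ ((ℚ ∩ (-5/3, -8/9)) × {6⋅√2, 4⋅√5})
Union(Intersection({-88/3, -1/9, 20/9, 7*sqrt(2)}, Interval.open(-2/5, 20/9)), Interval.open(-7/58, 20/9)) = Interval.open(-7/58, 20/9)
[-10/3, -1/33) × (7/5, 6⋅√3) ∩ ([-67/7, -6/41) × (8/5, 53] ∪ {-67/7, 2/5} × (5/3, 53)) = [-10/3, -6/41) × (8/5, 6⋅√3)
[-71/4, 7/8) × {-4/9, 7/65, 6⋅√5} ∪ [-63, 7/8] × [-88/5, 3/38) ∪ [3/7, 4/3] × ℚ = ([3/7, 4/3] × ℚ) ∪ ([-63, 7/8] × [-88/5, 3/38)) ∪ ([-71/4, 7/8) × {-4/9, 7/65, 6⋅√5})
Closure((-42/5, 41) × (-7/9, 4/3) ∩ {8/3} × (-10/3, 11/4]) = {8/3} × [-7/9, 4/3]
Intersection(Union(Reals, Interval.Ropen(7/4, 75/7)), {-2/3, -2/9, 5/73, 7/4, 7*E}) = {-2/3, -2/9, 5/73, 7/4, 7*E}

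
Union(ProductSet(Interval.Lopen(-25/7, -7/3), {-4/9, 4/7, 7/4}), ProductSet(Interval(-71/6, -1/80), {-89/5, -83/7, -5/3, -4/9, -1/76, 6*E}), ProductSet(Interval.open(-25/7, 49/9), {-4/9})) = Union(ProductSet(Interval(-71/6, -1/80), {-89/5, -83/7, -5/3, -4/9, -1/76, 6*E}), ProductSet(Interval.Lopen(-25/7, -7/3), {-4/9, 4/7, 7/4}), ProductSet(Interval.open(-25/7, 49/9), {-4/9}))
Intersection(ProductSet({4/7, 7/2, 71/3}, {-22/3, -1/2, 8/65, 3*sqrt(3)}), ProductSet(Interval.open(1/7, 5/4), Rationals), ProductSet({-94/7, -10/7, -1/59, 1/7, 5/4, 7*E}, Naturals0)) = EmptySet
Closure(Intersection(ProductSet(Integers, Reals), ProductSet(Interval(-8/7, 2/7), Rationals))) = ProductSet(Range(-1, 1, 1), Reals)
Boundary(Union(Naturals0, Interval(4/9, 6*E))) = Union(Complement(Naturals0, Interval.open(4/9, 6*E)), {4/9, 6*E})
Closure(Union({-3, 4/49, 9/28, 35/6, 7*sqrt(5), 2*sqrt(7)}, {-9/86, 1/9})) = {-3, -9/86, 4/49, 1/9, 9/28, 35/6, 7*sqrt(5), 2*sqrt(7)}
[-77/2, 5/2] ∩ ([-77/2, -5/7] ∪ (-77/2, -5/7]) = [-77/2, -5/7]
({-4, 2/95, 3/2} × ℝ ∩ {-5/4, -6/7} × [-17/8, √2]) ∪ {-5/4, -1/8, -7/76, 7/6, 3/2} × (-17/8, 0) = {-5/4, -1/8, -7/76, 7/6, 3/2} × (-17/8, 0)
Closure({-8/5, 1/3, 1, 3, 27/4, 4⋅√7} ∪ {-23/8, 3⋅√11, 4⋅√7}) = {-23/8, -8/5, 1/3, 1, 3, 27/4, 3⋅√11, 4⋅√7}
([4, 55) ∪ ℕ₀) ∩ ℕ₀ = ℕ₀ ∪ {4, 5, …, 55}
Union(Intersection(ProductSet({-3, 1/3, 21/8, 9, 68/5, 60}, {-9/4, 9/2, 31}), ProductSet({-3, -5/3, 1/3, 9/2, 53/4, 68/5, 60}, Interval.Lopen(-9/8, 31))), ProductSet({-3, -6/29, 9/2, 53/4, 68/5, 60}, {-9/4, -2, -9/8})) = Union(ProductSet({-3, 1/3, 68/5, 60}, {9/2, 31}), ProductSet({-3, -6/29, 9/2, 53/4, 68/5, 60}, {-9/4, -2, -9/8}))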